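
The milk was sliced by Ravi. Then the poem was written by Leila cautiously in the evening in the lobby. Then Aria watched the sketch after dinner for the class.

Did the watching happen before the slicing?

no

The narrative orders the slicing before the watching.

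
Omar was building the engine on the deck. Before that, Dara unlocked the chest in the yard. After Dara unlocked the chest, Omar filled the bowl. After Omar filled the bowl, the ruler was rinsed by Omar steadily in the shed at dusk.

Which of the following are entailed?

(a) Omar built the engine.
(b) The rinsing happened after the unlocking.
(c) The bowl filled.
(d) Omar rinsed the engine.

(a) Not entailed — 'was building' is progressive on an accomplishment; it does not entail the completed 'built'.
(b) Entailed — the narrative places the unlocking before the rinsing.
(c) Entailed — 'Omar filled the bowl' is causative; it entails the inchoative 'the bowl filled'.
(d) Not entailed — Omar rinsed the ruler, not the engine; the engine belongs to the building event.

(b), (c)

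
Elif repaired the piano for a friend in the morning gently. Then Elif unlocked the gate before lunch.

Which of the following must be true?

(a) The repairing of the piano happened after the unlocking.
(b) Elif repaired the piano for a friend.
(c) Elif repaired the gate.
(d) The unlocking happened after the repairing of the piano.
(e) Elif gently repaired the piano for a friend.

(a) Not entailed — the narrative places the repairing before the unlocking, not after.
(b) Entailed — the original entails any weakening of itself; this just drops 'gently', 'in the morning'.
(c) Not entailed — Elif repaired the piano, not the gate; the gate belongs to the unlocking event.
(d) Entailed — the narrative places the repairing before the unlocking.
(e) Entailed — the original entails any weakening of itself; this just drops 'in the morning'.

(b), (d), (e)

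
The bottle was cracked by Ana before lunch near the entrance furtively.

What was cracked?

'the bottle' marks the patient of the cracking event.

the bottle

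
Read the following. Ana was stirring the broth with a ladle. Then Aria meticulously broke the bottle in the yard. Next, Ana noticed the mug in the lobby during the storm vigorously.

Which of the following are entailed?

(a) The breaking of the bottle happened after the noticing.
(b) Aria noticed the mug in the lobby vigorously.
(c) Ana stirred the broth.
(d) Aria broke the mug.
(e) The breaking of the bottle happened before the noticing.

(a) Not entailed — the narrative places the breaking before the noticing, not after.
(b) Not entailed — the passage has Ana noticing the mug, not Aria.
(c) Entailed — 'stir' is an activity; 'was stirring' entails that some stirring happened, so 'stirred' holds.
(d) Not entailed — Aria broke the bottle, not the mug; the mug belongs to the noticing event.
(e) Entailed — the narrative places the breaking before the noticing.

(c), (e)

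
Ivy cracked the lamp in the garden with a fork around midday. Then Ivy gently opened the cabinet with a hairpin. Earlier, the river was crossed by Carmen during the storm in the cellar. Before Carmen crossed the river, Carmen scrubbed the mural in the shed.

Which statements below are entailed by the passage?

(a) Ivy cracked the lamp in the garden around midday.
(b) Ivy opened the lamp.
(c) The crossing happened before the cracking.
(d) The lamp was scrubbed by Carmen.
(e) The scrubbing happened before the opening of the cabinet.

(a) Entailed — dropping 'with a fork' leaves a sub-description the original still satisfies.
(b) Not entailed — Ivy opened the cabinet, not the lamp; the lamp belongs to the cracking event.
(c) Not entailed — the narrative doesn't order the crossing relative to the cracking.
(d) Not entailed — Carmen scrubbed the mural, not the lamp; the lamp belongs to the cracking event.
(e) Entailed — the narrative places the scrubbing before the opening.

(a), (e)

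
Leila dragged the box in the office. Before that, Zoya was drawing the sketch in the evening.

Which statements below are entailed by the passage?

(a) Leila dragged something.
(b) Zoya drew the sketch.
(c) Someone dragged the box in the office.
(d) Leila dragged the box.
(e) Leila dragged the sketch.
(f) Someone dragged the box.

(a) Entailed — the original entails any weakening of itself; this just drops 'in the office' and generalizes the patient.
(b) Not entailed — 'was drawing' is progressive on an accomplishment; it does not entail the completed 'drew'.
(c) Entailed — this follows by dropping conjuncts from the dragging event's description.
(d) Entailed — the original entails any weakening of itself; this just drops 'in the office'.
(e) Not entailed — Leila dragged the box, not the sketch; the sketch belongs to the drawing event.
(f) Entailed — this follows by dropping conjuncts from the dragging event's description.

(a), (c), (d), (f)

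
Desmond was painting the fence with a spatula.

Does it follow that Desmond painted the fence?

no

'was painting' is progressive; for an accomplishment like 'paint the fence', it doesn't entail completion.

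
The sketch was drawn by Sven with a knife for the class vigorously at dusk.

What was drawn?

the sketch

'the sketch' marks the patient of the drawing event.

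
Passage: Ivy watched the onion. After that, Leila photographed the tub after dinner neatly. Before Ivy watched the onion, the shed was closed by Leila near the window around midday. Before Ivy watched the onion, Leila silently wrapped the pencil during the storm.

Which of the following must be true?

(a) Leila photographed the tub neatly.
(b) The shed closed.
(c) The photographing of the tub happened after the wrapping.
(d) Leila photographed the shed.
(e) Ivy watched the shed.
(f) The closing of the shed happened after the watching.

(a), (b), (c)

(a) Entailed — every conjunct here is already in the original photographing event.
(b) Entailed — 'Leila closed the shed' is causative; it entails the inchoative 'the shed closed'.
(c) Entailed — the narrative places the wrapping before the photographing.
(d) Not entailed — Leila photographed the tub, not the shed; the shed belongs to the closing event.
(e) Not entailed — Ivy watched the onion, not the shed; the shed belongs to the closing event.
(f) Not entailed — the narrative places the closing before the watching, not after.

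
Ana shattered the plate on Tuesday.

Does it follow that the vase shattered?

Nothing is said about any vase; only the plate is affected.

no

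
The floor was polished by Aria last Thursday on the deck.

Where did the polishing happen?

on the deck

'on the deck' marks the location of the polishing event.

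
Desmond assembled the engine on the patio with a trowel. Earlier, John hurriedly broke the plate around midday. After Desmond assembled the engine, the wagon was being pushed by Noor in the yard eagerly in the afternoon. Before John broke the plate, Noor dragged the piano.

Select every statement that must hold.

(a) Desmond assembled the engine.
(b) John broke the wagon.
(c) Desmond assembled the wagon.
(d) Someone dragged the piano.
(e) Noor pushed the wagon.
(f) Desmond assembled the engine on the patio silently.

(a) Entailed — this follows by dropping conjuncts from the assembling event's description.
(b) Not entailed — John broke the plate, not the wagon; the wagon belongs to the pushing event.
(c) Not entailed — Desmond assembled the engine, not the wagon; the wagon belongs to the pushing event.
(d) Entailed — generalizing the agent leaves a sub-description the original still satisfies.
(e) Entailed — 'push' is an activity; 'was pushing' entails that some pushing happened, so 'pushed' holds.
(f) Not entailed — 'silently' adds information not in the original event.

(a), (d), (e)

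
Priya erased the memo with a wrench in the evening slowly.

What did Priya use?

'with a wrench' marks the instrument of the erasing event.

a wrench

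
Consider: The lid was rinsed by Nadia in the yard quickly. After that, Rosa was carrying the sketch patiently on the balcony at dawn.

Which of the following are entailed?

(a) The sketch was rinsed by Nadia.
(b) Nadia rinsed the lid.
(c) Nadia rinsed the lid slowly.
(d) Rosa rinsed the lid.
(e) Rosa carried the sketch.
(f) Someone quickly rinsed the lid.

(a) Not entailed — Nadia rinsed the lid, not the sketch; the sketch belongs to the carrying event.
(b) Entailed — the original entails any weakening of itself; this just drops 'in the yard', 'quickly'.
(c) Not entailed — 'slowly' adds a manner not in (and inconsistent with) the original.
(d) Not entailed — the passage has Nadia rinsing the lid, not Rosa.
(e) Entailed — 'carry' is an activity; 'was carrying' entails that some carrying happened, so 'carried' holds.
(f) Entailed — dropping 'in the yard' and generalizing the agent leaves a sub-description the original still satisfies.

(b), (e), (f)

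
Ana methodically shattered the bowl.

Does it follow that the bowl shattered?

'Ana shattered the bowl' is the causative; it entails the inchoative 'the bowl shattered'.

yes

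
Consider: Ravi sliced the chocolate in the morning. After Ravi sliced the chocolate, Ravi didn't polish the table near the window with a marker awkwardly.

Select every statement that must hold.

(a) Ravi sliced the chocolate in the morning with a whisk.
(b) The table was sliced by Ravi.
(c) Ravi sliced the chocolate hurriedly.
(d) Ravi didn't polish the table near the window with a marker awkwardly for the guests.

(d)

(a) Not entailed — 'with a whisk' adds information not in the original event.
(b) Not entailed — Ravi sliced the chocolate, not the table; the table belongs to the polishing event.
(c) Not entailed — 'hurriedly' adds information not in the original event.
(d) Entailed — under negation, adding a further restriction is entailed: if no such polishing event occurred, none occurred for the guests either.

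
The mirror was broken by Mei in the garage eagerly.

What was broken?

the mirror

'the mirror' marks the patient of the breaking event.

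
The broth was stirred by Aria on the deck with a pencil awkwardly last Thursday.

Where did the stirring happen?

on the deck

'on the deck' marks the location of the stirring event.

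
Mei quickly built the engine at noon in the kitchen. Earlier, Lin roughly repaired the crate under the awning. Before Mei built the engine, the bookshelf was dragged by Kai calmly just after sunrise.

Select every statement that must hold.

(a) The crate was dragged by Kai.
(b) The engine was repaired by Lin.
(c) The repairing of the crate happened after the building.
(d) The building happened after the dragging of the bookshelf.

(d)

(a) Not entailed — Kai dragged the bookshelf, not the crate; the crate belongs to the repairing event.
(b) Not entailed — Lin repaired the crate, not the engine; the engine belongs to the building event.
(c) Not entailed — the narrative places the repairing before the building, not after.
(d) Entailed — the narrative places the dragging before the building.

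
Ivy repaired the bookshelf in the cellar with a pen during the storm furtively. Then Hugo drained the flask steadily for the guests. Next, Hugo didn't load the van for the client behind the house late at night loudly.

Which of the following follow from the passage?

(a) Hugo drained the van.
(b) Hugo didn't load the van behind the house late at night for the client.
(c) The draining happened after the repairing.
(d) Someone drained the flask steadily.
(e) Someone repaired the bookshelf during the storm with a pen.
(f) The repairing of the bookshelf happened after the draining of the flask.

(c), (d), (e)

(a) Not entailed — Hugo drained the flask, not the van; the van belongs to the loading event.
(b) Not entailed — dropping 'loudly' under negation is not valid — the original leaves open that Hugo loaded the van some other way.
(c) Entailed — the narrative places the repairing before the draining.
(d) Entailed — dropping 'for the guests' and generalizing the agent leaves a sub-description the original still satisfies.
(e) Entailed — every conjunct here is already in the original repairing event.
(f) Not entailed — the narrative places the repairing before the draining, not after.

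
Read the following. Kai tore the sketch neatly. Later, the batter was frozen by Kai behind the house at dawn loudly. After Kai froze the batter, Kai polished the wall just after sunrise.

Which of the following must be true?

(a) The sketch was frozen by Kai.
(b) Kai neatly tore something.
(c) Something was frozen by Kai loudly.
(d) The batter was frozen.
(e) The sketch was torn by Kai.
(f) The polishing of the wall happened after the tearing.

(a) Not entailed — Kai froze the batter, not the sketch; the sketch belongs to the tearing event.
(b) Entailed — generalizing the patient leaves a sub-description the original still satisfies.
(c) Entailed — the original entails any weakening of itself; this just drops 'at dawn', 'behind the house' and generalizes the patient.
(d) Entailed — the original entails any weakening of itself; this just drops 'loudly', 'at dawn', 'behind the house' and generalizes the agent.
(e) Entailed — every conjunct here is already in the original tearing event.
(f) Entailed — the narrative places the tearing before the polishing.

(b), (c), (d), (e), (f)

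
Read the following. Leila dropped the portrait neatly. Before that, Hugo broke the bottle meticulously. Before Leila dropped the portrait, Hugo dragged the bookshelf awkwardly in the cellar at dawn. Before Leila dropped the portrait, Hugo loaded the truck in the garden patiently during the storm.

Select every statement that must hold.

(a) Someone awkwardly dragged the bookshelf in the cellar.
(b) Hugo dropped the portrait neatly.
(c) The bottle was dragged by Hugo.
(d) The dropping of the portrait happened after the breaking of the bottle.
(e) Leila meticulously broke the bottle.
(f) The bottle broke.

(a), (d), (f)

(a) Entailed — dropping 'at dawn' and generalizing the agent leaves a sub-description the original still satisfies.
(b) Not entailed — the passage has Leila dropping the portrait, not Hugo.
(c) Not entailed — Hugo dragged the bookshelf, not the bottle; the bottle belongs to the breaking event.
(d) Entailed — the narrative places the breaking before the dropping.
(e) Not entailed — the passage has Hugo breaking the bottle, not Leila.
(f) Entailed — 'Hugo broke the bottle' is causative; it entails the inchoative 'the bottle broke'.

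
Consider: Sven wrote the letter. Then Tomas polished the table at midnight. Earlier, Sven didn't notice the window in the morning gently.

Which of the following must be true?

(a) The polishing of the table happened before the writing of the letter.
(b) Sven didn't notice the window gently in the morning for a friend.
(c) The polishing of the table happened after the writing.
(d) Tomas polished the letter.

(a) Not entailed — the narrative places the writing before the polishing, not after.
(b) Entailed — under negation, adding a further restriction is entailed: if no such noticing event occurred, none occurred for a friend either.
(c) Entailed — the narrative places the writing before the polishing.
(d) Not entailed — Tomas polished the table, not the letter; the letter belongs to the writing event.

(b), (c)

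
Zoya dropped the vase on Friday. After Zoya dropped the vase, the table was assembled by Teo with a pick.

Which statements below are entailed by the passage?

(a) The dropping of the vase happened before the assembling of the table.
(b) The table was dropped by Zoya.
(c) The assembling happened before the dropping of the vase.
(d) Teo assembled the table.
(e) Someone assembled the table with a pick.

(a) Entailed — the narrative places the dropping before the assembling.
(b) Not entailed — Zoya dropped the vase, not the table; the table belongs to the assembling event.
(c) Not entailed — the narrative places the dropping before the assembling, not after.
(d) Entailed — dropping 'with a pick' leaves a sub-description the original still satisfies.
(e) Entailed — the original entails any weakening of itself; this just generalizes the agent.

(a), (d), (e)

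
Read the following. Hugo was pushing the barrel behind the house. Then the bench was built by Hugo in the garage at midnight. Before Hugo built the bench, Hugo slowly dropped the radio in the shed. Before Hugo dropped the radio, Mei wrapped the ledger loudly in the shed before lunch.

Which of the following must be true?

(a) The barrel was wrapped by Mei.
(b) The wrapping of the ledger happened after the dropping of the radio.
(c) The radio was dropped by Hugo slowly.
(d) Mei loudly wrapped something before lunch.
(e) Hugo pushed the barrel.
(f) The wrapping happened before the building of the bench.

(a) Not entailed — Mei wrapped the ledger, not the barrel; the barrel belongs to the pushing event.
(b) Not entailed — the narrative places the wrapping before the dropping, not after.
(c) Entailed — this follows by dropping conjuncts from the dropping event's description.
(d) Entailed — dropping 'in the shed' and generalizing the patient leaves a sub-description the original still satisfies.
(e) Entailed — 'push' is an activity; 'was pushing' entails that some pushing happened, so 'pushed' holds.
(f) Entailed — the narrative places the wrapping before the building.

(c), (d), (e), (f)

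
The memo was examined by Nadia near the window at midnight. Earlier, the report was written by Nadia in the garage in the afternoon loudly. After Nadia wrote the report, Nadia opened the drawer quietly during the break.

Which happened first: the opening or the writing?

the writing

The connectives place the writing before the opening.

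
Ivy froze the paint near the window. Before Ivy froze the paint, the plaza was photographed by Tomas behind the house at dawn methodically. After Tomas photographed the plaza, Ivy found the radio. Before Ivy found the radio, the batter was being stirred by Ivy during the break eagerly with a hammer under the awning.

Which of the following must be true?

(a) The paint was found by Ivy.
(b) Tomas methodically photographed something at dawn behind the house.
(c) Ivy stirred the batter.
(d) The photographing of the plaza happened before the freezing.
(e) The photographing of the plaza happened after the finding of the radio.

(b), (c), (d)

(a) Not entailed — Ivy found the radio, not the paint; the paint belongs to the freezing event.
(b) Entailed — every conjunct here is already in the original photographing event.
(c) Entailed — 'stir' is an activity; 'was stirring' entails that some stirring happened, so 'stirred' holds.
(d) Entailed — the narrative places the photographing before the freezing.
(e) Not entailed — the narrative places the photographing before the finding, not after.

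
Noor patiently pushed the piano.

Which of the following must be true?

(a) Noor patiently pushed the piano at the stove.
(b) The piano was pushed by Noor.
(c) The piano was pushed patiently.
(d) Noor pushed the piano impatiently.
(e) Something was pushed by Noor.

(a) Not entailed — 'at the stove' adds information not in the original event.
(b) Entailed — this follows by dropping conjuncts from the pushing event's description.
(c) Entailed — generalizing the agent leaves a sub-description the original still satisfies.
(d) Not entailed — 'impatiently' adds a manner not in (and inconsistent with) the original.
(e) Entailed — every conjunct here is already in the original pushing event.

(b), (c), (e)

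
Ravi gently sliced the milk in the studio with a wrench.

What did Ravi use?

'with a wrench' marks the instrument of the slicing event.

a wrench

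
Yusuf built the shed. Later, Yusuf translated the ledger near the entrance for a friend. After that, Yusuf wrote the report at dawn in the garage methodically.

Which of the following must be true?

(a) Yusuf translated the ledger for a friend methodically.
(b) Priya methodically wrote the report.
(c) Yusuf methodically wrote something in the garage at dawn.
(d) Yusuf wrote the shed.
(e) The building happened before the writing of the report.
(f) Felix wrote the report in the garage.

(c), (e)

(a) Not entailed — 'methodically' adds information not in the original event.
(b) Not entailed — the passage has Yusuf writing the report, not Priya.
(c) Entailed — every conjunct here is already in the original writing event.
(d) Not entailed — Yusuf wrote the report, not the shed; the shed belongs to the building event.
(e) Entailed — the narrative places the building before the writing.
(f) Not entailed — the passage has Yusuf writing the report, not Felix.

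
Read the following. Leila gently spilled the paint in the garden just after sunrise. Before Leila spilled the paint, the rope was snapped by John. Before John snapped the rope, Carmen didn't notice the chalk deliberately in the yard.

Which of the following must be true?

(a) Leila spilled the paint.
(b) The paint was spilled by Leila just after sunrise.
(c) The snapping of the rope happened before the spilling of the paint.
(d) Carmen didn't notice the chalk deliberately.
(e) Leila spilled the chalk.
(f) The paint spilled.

(a) Entailed — this follows by dropping conjuncts from the spilling event's description.
(b) Entailed — this follows by dropping conjuncts from the spilling event's description.
(c) Entailed — the narrative places the snapping before the spilling.
(d) Not entailed — dropping 'in the yard' under negation is not valid — the original leaves open that Carmen noticed the chalk some other way.
(e) Not entailed — Leila spilled the paint, not the chalk; the chalk belongs to the noticing event.
(f) Entailed — 'Leila spilled the paint' is causative; it entails the inchoative 'the paint spilled'.

(a), (b), (c), (f)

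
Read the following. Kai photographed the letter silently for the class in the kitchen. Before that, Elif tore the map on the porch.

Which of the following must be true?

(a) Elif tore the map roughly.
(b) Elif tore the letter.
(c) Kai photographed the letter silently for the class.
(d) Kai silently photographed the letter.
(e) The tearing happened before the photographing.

(c), (d), (e)

(a) Not entailed — 'roughly' adds information not in the original event.
(b) Not entailed — Elif tore the map, not the letter; the letter belongs to the photographing event.
(c) Entailed — the original entails any weakening of itself; this just drops 'in the kitchen'.
(d) Entailed — every conjunct here is already in the original photographing event.
(e) Entailed — the narrative places the tearing before the photographing.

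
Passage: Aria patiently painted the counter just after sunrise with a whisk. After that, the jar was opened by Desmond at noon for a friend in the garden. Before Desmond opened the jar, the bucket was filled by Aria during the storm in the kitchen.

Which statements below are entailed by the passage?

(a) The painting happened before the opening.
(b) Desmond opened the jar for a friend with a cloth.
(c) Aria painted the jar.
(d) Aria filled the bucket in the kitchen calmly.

(a) Entailed — the narrative places the painting before the opening.
(b) Not entailed — 'with a cloth' adds information not in the original event.
(c) Not entailed — Aria painted the counter, not the jar; the jar belongs to the opening event.
(d) Not entailed — 'calmly' adds information not in the original event.

(a)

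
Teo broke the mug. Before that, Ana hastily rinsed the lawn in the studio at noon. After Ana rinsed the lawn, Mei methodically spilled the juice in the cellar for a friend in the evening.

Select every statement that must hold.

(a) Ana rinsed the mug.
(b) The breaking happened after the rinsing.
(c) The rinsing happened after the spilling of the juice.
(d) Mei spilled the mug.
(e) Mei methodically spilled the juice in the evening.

(b), (e)

(a) Not entailed — Ana rinsed the lawn, not the mug; the mug belongs to the breaking event.
(b) Entailed — the narrative places the rinsing before the breaking.
(c) Not entailed — the narrative places the rinsing before the spilling, not after.
(d) Not entailed — Mei spilled the juice, not the mug; the mug belongs to the breaking event.
(e) Entailed — the original entails any weakening of itself; this just drops 'in the cellar', 'for a friend'.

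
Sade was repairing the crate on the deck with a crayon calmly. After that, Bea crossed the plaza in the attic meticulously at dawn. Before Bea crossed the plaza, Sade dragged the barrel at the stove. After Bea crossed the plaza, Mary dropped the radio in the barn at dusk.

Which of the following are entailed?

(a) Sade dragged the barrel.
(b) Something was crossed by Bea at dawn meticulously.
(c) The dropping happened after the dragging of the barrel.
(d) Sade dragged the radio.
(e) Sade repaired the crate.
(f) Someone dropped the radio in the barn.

(a), (b), (c), (f)

(a) Entailed — every conjunct here is already in the original dragging event.
(b) Entailed — every conjunct here is already in the original crossing event.
(c) Entailed — the narrative places the dragging before the dropping.
(d) Not entailed — Sade dragged the barrel, not the radio; the radio belongs to the dropping event.
(e) Not entailed — 'was repairing' is progressive on an accomplishment; it does not entail the completed 'repaired'.
(f) Entailed — the original entails any weakening of itself; this just drops 'at dusk' and generalizes the agent.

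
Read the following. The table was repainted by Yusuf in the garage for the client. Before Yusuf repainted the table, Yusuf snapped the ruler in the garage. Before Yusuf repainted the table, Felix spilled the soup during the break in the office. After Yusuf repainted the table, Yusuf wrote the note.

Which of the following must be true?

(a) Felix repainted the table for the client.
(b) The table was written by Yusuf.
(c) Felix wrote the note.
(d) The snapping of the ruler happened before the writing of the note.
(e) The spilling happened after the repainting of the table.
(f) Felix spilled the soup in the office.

(a) Not entailed — the passage has Yusuf repainting the table, not Felix.
(b) Not entailed — Yusuf wrote the note, not the table; the table belongs to the repainting event.
(c) Not entailed — the passage has Yusuf writing the note, not Felix.
(d) Entailed — the narrative places the snapping before the writing.
(e) Not entailed — the narrative places the spilling before the repainting, not after.
(f) Entailed — the original entails any weakening of itself; this just drops 'during the break'.

(d), (f)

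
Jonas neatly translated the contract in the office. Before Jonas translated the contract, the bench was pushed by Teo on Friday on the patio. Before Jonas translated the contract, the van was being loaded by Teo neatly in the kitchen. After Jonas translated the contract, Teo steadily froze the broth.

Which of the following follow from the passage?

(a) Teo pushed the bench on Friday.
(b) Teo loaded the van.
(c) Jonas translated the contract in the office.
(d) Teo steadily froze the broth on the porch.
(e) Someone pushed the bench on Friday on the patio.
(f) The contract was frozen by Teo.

(a) Entailed — every conjunct here is already in the original pushing event.
(b) Not entailed — 'was loading' is progressive on an accomplishment; it does not entail the completed 'loaded'.
(c) Entailed — dropping 'neatly' leaves a sub-description the original still satisfies.
(d) Not entailed — 'on the porch' adds information not in the original event.
(e) Entailed — every conjunct here is already in the original pushing event.
(f) Not entailed — Teo froze the broth, not the contract; the contract belongs to the translating event.

(a), (c), (e)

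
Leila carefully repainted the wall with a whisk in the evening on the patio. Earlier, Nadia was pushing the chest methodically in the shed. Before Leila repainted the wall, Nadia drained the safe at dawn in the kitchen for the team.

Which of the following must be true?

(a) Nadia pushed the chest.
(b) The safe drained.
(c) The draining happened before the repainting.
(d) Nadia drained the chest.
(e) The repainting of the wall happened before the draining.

(a), (b), (c)

(a) Entailed — 'push' is an activity; 'was pushing' entails that some pushing happened, so 'pushed' holds.
(b) Entailed — 'Nadia drained the safe' is causative; it entails the inchoative 'the safe drained'.
(c) Entailed — the narrative places the draining before the repainting.
(d) Not entailed — Nadia drained the safe, not the chest; the chest belongs to the pushing event.
(e) Not entailed — the narrative places the draining before the repainting, not after.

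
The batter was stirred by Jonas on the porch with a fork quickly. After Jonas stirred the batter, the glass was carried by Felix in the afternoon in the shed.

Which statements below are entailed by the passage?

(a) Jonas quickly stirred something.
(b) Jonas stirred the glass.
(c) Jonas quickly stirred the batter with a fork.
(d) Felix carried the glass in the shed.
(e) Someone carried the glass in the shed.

(a) Entailed — dropping 'with a fork', 'on the porch' and generalizing the patient leaves a sub-description the original still satisfies.
(b) Not entailed — Jonas stirred the batter, not the glass; the glass belongs to the carrying event.
(c) Entailed — this follows by dropping conjuncts from the stirring event's description.
(d) Entailed — dropping 'in the afternoon' leaves a sub-description the original still satisfies.
(e) Entailed — dropping 'in the afternoon' and generalizing the agent leaves a sub-description the original still satisfies.

(a), (c), (d), (e)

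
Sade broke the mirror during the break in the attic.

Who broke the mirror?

'Sade' marks the agent of the breaking event.

Sade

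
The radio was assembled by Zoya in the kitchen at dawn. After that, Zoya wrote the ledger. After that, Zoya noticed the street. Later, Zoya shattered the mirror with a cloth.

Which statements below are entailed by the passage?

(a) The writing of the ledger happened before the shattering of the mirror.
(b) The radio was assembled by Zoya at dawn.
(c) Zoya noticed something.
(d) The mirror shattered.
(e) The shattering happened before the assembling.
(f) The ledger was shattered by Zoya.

(a), (b), (c), (d)

(a) Entailed — the narrative places the writing before the shattering.
(b) Entailed — every conjunct here is already in the original assembling event.
(c) Entailed — generalizing the patient leaves a sub-description the original still satisfies.
(d) Entailed — 'Zoya shattered the mirror' is causative; it entails the inchoative 'the mirror shattered'.
(e) Not entailed — the narrative places the assembling before the shattering, not after.
(f) Not entailed — Zoya shattered the mirror, not the ledger; the ledger belongs to the writing event.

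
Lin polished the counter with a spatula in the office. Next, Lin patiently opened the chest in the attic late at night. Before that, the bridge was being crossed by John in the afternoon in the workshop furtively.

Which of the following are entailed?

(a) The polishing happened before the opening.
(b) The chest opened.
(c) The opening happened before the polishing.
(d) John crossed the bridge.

(a) Entailed — the narrative places the polishing before the opening.
(b) Entailed — 'Lin opened the chest' is causative; it entails the inchoative 'the chest opened'.
(c) Not entailed — the narrative places the polishing before the opening, not after.
(d) Not entailed — 'was crossing' is progressive on an accomplishment; it does not entail the completed 'crossed'.

(a), (b)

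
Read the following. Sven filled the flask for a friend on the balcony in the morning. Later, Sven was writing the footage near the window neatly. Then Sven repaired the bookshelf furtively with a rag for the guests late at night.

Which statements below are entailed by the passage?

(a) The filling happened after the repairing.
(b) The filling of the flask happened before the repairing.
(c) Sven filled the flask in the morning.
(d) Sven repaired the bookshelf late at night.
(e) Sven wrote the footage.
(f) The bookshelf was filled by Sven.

(a) Not entailed — the narrative places the filling before the repairing, not after.
(b) Entailed — the narrative places the filling before the repairing.
(c) Entailed — every conjunct here is already in the original filling event.
(d) Entailed — every conjunct here is already in the original repairing event.
(e) Not entailed — 'was writing' is progressive on an accomplishment; it does not entail the completed 'wrote'.
(f) Not entailed — Sven filled the flask, not the bookshelf; the bookshelf belongs to the repairing event.

(b), (c), (d)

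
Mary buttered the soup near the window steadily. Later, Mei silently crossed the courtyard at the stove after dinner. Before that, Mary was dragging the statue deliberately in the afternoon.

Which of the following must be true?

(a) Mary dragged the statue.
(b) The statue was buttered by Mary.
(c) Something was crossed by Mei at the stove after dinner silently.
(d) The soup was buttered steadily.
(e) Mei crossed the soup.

(a), (c), (d)

(a) Entailed — 'drag' is an activity; 'was dragging' entails that some dragging happened, so 'dragged' holds.
(b) Not entailed — Mary buttered the soup, not the statue; the statue belongs to the dragging event.
(c) Entailed — generalizing the patient leaves a sub-description the original still satisfies.
(d) Entailed — this follows by dropping conjuncts from the buttering event's description.
(e) Not entailed — Mei crossed the courtyard, not the soup; the soup belongs to the buttering event.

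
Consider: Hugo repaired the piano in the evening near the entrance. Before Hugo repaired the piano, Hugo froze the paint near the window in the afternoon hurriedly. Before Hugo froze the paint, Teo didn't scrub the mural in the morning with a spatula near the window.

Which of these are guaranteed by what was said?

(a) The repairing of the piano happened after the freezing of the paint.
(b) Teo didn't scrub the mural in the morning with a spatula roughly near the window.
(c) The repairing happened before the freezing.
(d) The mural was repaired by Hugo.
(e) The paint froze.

(a), (b), (e)

(a) Entailed — the narrative places the freezing before the repairing.
(b) Entailed — under negation, adding a further restriction is entailed: if no such scrubbing event occurred, none occurred roughly either.
(c) Not entailed — the narrative places the freezing before the repairing, not after.
(d) Not entailed — Hugo repaired the piano, not the mural; the mural belongs to the scrubbing event.
(e) Entailed — 'Hugo froze the paint' is causative; it entails the inchoative 'the paint froze'.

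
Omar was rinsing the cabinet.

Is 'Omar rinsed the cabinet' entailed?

'rinse' is atelic; if Omar was rinsing the cabinet, then Omar rinsed the cabinet (for some time).

yes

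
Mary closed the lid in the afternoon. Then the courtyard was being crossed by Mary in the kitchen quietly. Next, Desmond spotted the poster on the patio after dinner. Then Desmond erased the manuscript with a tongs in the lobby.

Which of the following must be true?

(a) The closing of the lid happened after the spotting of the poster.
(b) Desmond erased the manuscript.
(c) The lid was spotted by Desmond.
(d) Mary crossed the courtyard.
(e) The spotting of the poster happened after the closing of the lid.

(a) Not entailed — the narrative places the closing before the spotting, not after.
(b) Entailed — dropping 'in the lobby', 'with a tongs' leaves a sub-description the original still satisfies.
(c) Not entailed — Desmond spotted the poster, not the lid; the lid belongs to the closing event.
(d) Not entailed — 'was crossing' is progressive on an accomplishment; it does not entail the completed 'crossed'.
(e) Entailed — the narrative places the closing before the spotting.

(b), (e)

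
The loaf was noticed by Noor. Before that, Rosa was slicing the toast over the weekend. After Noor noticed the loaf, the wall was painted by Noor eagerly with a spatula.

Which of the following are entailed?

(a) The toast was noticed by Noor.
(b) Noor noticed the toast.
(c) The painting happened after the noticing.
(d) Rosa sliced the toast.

(a) Not entailed — Noor noticed the loaf, not the toast; the toast belongs to the slicing event.
(b) Not entailed — Noor noticed the loaf, not the toast; the toast belongs to the slicing event.
(c) Entailed — the narrative places the noticing before the painting.
(d) Not entailed — 'was slicing' is progressive on an accomplishment; it does not entail the completed 'sliced'.

(c)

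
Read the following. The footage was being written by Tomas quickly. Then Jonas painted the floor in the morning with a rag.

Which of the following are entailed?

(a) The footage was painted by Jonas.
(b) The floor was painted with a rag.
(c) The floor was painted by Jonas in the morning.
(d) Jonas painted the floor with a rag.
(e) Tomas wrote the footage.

(b), (c), (d)

(a) Not entailed — Jonas painted the floor, not the footage; the footage belongs to the writing event.
(b) Entailed — dropping 'in the morning' and generalizing the agent leaves a sub-description the original still satisfies.
(c) Entailed — the original entails any weakening of itself; this just drops 'with a rag'.
(d) Entailed — dropping 'in the morning' leaves a sub-description the original still satisfies.
(e) Not entailed — 'was writing' is progressive on an accomplishment; it does not entail the completed 'wrote'.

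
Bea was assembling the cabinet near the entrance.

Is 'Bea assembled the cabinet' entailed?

'was assembling' is progressive; for an accomplishment like 'assemble the cabinet', it doesn't entail completion.

no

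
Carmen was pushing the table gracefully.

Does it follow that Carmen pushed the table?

'push' is atelic; if Carmen was pushing the table, then Carmen pushed the table (for some time).

yes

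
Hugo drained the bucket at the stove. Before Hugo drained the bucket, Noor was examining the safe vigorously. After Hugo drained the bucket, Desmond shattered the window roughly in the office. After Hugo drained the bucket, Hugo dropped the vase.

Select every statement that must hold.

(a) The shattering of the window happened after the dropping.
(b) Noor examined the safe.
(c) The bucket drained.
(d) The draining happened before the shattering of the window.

(a) Not entailed — the narrative doesn't order the dropping relative to the shattering.
(b) Entailed — 'examine' is an activity; 'was examining' entails that some examining happened, so 'examined' holds.
(c) Entailed — 'Hugo drained the bucket' is causative; it entails the inchoative 'the bucket drained'.
(d) Entailed — the narrative places the draining before the shattering.

(b), (c), (d)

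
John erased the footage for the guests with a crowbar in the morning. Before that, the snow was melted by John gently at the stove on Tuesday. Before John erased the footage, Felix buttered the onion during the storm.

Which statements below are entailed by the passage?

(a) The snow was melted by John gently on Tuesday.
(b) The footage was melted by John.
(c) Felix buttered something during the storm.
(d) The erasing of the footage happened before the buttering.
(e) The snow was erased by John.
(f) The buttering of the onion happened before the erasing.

(a), (c), (f)

(a) Entailed — this follows by dropping conjuncts from the melting event's description.
(b) Not entailed — John melted the snow, not the footage; the footage belongs to the erasing event.
(c) Entailed — this follows by dropping conjuncts from the buttering event's description.
(d) Not entailed — the narrative places the buttering before the erasing, not after.
(e) Not entailed — John erased the footage, not the snow; the snow belongs to the melting event.
(f) Entailed — the narrative places the buttering before the erasing.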